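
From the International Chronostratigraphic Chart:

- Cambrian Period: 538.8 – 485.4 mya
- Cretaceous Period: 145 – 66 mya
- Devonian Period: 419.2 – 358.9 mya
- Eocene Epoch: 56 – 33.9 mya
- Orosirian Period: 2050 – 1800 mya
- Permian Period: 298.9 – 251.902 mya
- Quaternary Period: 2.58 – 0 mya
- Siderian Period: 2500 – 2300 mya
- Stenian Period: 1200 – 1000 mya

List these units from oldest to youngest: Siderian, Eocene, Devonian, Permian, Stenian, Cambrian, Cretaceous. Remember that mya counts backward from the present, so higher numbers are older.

Siderian, then Stenian, then Cambrian, then Devonian, then Permian, then Cretaceous, then Eocene

The oldest of these is Siderian (starts 2500 Ma) and the youngest is Eocene (ends 33.9 Ma).
In between, by decreasing start age: Stenian (1200), Cambrian (538.8), Devonian (419.2), Permian (298.9), Cretaceous (145).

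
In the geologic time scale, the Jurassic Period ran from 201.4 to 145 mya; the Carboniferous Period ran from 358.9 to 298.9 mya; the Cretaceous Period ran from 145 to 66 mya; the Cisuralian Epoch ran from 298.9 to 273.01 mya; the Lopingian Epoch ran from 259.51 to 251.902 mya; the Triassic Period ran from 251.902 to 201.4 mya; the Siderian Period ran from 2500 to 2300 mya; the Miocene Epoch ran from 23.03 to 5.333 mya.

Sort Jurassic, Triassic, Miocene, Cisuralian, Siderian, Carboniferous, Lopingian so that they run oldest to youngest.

Read off each span (Ma): Jurassic 201.4–145; Triassic 251.902–201.4; Miocene 23.03–5.333; Cisuralian 298.9–273.01; Siderian 2500–2300; Carboniferous 358.9–298.9; Lopingian 259.51–251.902.
Larger Ma is older, so oldest→youngest is Siderian, Carboniferous, Cisuralian, Lopingian, Triassic, Jurassic, Miocene.

Siderian → Carboniferous → Cisuralian → Lopingian → Triassic → Jurassic → Miocene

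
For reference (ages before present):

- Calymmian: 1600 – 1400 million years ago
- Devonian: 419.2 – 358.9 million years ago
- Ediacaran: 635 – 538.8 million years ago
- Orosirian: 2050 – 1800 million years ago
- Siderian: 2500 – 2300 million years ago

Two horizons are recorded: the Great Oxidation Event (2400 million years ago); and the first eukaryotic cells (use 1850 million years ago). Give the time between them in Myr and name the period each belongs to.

Elapsed time: 2400 − 1850 = 550 Myr.
2400 Ma lies within 2500–2300 Ma: Siderian.
1850 Ma lies within 2050–1800 Ma: Orosirian.

550 million years apart; the first in the Siderian, the second in the Orosirian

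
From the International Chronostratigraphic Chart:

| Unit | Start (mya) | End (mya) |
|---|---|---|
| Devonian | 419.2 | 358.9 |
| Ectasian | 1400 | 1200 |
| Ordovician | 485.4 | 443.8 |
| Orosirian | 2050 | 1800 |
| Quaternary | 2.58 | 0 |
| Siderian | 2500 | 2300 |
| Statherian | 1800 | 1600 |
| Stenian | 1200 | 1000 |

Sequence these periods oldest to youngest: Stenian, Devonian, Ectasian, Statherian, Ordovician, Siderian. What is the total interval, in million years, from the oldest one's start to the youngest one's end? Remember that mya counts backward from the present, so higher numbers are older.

Start ages (Ma): Siderian 2500, Statherian 1800, Ectasian 1400, Stenian 1200, Ordovician 485.4, Devonian 419.2.
Ordered oldest to youngest: Siderian, Statherian, Ectasian, Stenian, Ordovician, Devonian.
Span = 2500 − 358.9 = 2141.1 Myr.

Siderian, Statherian, Ectasian, Stenian, Ordovician, Devonian; total span 2141.1 Myr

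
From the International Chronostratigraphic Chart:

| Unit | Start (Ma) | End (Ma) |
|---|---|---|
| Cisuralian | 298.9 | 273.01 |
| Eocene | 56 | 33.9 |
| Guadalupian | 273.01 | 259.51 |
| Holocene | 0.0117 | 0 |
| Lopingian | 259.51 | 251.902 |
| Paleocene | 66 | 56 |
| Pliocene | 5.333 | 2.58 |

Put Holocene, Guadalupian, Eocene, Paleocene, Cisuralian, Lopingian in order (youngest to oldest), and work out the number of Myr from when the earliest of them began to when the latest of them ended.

Holocene → Eocene → Paleocene → Lopingian → Guadalupian → Cisuralian; total span 298.9 Myr

Start ages (Ma): Cisuralian 298.9, Guadalupian 273.01, Lopingian 259.51, Paleocene 66, Eocene 56, Holocene 0.0117.
Ordered youngest to oldest: Holocene, Eocene, Paleocene, Lopingian, Guadalupian, Cisuralian.
Span = 298.9 − 0 = 298.9 Myr.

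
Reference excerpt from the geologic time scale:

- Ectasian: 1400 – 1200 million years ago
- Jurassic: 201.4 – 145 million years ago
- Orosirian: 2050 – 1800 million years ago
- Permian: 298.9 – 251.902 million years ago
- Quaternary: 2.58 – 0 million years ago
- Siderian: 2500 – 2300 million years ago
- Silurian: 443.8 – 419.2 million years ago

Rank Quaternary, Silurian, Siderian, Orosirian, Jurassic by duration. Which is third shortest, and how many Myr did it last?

Jurassic, 56.4 million years

Durations: Quaternary 2.58; Silurian 24.6; Siderian 200; Orosirian 250; Jurassic 56.4 Myr.
Sorted shortest-first: Quaternary (2.58), Silurian (24.6), Jurassic (56.4), Siderian (200), Orosirian (250).
The third shortest is Jurassic at 56.4 Myr.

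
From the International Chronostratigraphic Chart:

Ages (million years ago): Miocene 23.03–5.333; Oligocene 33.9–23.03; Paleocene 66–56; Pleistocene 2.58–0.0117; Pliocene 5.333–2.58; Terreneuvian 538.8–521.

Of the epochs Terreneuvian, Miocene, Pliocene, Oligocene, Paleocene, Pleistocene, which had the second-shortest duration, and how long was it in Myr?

Start − end for each: Terreneuvian 538.8 − 521 = 17.8; Miocene 23.03 − 5.333 = 17.697; Pliocene 5.333 − 2.58 = 2.753; Oligocene 33.9 − 23.03 = 10.87; Paleocene 66 − 56 = 10; Pleistocene 2.58 − 0.0117 = 2.5683.
Ranking these from shortest: Pleistocene < Pliocene < Paleocene < Oligocene < Miocene < Terreneuvian.
Position 2 in that ranking is Pliocene, which lasted 2.753 Myr.

Pliocene, 2.753 million years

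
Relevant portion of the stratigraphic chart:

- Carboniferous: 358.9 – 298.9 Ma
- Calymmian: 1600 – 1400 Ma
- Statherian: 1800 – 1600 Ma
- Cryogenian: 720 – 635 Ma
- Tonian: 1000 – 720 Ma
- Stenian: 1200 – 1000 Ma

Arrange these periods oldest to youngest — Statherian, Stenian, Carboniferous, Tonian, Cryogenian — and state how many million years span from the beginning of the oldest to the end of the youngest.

Start ages (Ma): Statherian 1800, Stenian 1200, Tonian 1000, Cryogenian 720, Carboniferous 358.9.
Ordered oldest to youngest: Statherian, Stenian, Tonian, Cryogenian, Carboniferous.
Span = 1800 − 298.9 = 1501.1 Myr.

Statherian → Stenian → Tonian → Cryogenian → Carboniferous; total span 1501.1 Myr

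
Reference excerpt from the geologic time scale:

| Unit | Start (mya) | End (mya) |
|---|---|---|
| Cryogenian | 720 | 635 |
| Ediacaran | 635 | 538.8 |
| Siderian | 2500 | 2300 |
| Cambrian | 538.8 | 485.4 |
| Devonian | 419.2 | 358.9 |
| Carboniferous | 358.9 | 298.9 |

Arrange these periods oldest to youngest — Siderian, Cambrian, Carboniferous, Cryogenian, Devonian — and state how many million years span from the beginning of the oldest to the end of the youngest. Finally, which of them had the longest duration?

From the excerpt: Siderian 2500–2300; Cambrian 538.8–485.4; Carboniferous 358.9–298.9; Cryogenian 720–635; Devonian 419.2–358.9 (Ma).
Larger Ma is earlier, so the oldest is Siderian and the youngest is Carboniferous; oldest to youngest: Siderian, Cryogenian, Cambrian, Devonian, Carboniferous.
Oldest start 2500 minus youngest end 298.9 gives 2201.1 Myr overall.
Individual lengths (start − end): Devonian 60.3; Siderian 200; Cambrian 53.4; Cryogenian 85; Carboniferous 60. The largest is Siderian at 200 Myr.

Siderian, Cryogenian, Cambrian, Devonian, Carboniferous; total span 2201.1 Myr; longest is Siderian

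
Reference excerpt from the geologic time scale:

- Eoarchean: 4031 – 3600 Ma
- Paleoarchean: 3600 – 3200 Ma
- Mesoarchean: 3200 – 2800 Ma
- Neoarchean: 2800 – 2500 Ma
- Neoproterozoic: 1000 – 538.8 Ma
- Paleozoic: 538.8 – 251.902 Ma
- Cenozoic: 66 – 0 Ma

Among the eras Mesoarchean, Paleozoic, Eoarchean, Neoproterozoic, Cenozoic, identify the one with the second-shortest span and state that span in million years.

Paleozoic, 286.898 million years

Start − end for each: Mesoarchean 3200 − 2800 = 400; Paleozoic 538.8 − 251.902 = 286.898; Eoarchean 4031 − 3600 = 431; Neoproterozoic 1000 − 538.8 = 461.2; Cenozoic 66 − 0 = 66.
Ranking these from shortest: Cenozoic < Paleozoic < Mesoarchean < Eoarchean < Neoproterozoic.
Position 2 in that ranking is Paleozoic, which lasted 286.898 Myr.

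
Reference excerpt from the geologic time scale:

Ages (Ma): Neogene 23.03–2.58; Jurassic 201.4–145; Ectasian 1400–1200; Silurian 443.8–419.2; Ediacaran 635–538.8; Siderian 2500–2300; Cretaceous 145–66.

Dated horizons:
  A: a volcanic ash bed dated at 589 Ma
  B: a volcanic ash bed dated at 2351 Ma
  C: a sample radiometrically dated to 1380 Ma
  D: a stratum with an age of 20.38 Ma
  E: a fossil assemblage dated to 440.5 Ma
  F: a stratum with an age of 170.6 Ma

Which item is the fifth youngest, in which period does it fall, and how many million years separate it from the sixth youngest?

C, in the Ectasian; 971 million years to B

Smaller Ma means younger, so youngest first: D 20.38 < F 170.6 < E 440.5 < A 589 < C 1380 < B 2351.
Counting 5 along gives C (1380 Ma); the excerpt puts that inside the Ectasian, 1400–1200 Ma.
Next in line is B (2351 Ma), and 2351 − 1380 = 971 Myr.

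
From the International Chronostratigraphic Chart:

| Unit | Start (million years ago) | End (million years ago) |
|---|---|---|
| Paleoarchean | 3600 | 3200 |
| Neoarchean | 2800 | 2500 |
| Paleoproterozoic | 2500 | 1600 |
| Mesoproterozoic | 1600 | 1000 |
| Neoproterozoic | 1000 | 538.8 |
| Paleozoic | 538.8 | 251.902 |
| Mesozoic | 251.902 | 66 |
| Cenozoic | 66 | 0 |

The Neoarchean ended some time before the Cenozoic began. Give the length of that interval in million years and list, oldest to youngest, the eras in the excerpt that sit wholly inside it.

End of Neoarchean = 2500 Ma; start of Cenozoic = 66 Ma.
Gap = 2500 − 66 = 2434 Myr.
Eras wholly inside 2500–66 Ma: Paleoproterozoic (2500–1600), Mesoproterozoic (1600–1000), Neoproterozoic (1000–538.8), Paleozoic (538.8–251.902), Mesozoic (251.902–66).

2434 million years; Paleoproterozoic, Mesoproterozoic, Neoproterozoic, Paleozoic, Mesozoic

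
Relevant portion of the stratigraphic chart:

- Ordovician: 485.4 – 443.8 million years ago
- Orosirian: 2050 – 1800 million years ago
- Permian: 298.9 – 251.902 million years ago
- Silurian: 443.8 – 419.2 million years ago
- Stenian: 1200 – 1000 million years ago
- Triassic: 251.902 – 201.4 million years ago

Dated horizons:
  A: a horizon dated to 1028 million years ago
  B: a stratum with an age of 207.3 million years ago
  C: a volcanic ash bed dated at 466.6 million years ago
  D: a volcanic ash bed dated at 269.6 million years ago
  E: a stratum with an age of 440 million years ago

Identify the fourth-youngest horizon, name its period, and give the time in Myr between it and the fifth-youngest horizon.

C, in the Ordovician; 561.4 million years to A

Smaller Ma means younger, so youngest first: B 207.3 < D 269.6 < E 440 < C 466.6 < A 1028.
Counting 4 along gives C (466.6 Ma); the excerpt puts that inside the Ordovician, 485.4–443.8 Ma.
Next in line is A (1028 Ma), and 1028 − 466.6 = 561.4 Myr.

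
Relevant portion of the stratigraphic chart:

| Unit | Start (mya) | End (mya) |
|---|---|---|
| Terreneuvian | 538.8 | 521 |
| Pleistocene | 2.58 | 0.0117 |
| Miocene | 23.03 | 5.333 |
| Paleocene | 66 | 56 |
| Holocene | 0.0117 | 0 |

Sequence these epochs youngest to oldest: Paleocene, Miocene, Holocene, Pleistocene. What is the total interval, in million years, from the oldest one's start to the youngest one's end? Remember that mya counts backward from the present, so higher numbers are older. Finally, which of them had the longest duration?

Holocene → Pleistocene → Miocene → Paleocene; total span 66 Myr; longest is Miocene

Start ages (Ma): Paleocene 66, Miocene 23.03, Pleistocene 2.58, Holocene 0.0117.
Ordered youngest to oldest: Holocene, Pleistocene, Miocene, Paleocene.
Span = 66 − 0 = 66 Myr.
Durations: Miocene 17.697, Paleocene 10, Pleistocene 2.5683, Holocene 0.0117 → longest is Miocene (17.697 Myr).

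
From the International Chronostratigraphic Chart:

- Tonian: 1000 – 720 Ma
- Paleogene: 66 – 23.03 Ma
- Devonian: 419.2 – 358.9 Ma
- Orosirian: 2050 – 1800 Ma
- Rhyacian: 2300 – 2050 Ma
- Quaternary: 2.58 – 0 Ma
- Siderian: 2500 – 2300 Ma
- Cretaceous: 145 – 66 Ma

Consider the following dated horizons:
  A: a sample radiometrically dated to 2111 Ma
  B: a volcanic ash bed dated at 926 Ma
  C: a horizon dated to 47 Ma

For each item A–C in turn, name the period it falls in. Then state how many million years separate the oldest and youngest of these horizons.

A — Rhyacian; B — Tonian; C — Paleogene; span 2064 million years

Match each age against the start–end ranges in the excerpt: A = 2111 Ma → Rhyacian (2300–2050); B = 926 Ma → Tonian (1000–720); C = 47 Ma → Paleogene (66–23.03).
The largest age is 2111 Ma and the smallest is 47 Ma; their difference is 2064 Myr.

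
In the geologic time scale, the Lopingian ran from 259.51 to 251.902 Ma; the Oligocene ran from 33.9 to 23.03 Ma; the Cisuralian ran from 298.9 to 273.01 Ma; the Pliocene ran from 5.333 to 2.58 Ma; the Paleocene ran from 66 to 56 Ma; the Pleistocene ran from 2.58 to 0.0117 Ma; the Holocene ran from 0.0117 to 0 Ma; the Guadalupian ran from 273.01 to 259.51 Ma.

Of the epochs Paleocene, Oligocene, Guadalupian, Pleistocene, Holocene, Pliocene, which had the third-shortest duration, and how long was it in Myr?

Start − end for each: Paleocene 66 − 56 = 10; Oligocene 33.9 − 23.03 = 10.87; Guadalupian 273.01 − 259.51 = 13.5; Pleistocene 2.58 − 0.0117 = 2.5683; Holocene 0.0117 − 0 = 0.0117; Pliocene 5.333 − 2.58 = 2.753.
Ranking these from shortest: Holocene < Pleistocene < Pliocene < Paleocene < Oligocene < Guadalupian.
Position 3 in that ranking is Pliocene, which lasted 2.753 Myr.

Pliocene, 2.753 million years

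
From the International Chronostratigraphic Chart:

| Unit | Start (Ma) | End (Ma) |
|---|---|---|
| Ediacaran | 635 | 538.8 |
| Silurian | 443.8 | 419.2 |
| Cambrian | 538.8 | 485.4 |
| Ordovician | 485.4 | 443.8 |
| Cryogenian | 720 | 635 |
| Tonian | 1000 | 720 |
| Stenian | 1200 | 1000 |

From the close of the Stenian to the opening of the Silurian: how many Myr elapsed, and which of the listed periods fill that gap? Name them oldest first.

End of Stenian = 1000 Ma; start of Silurian = 443.8 Ma.
Gap = 1000 − 443.8 = 556.2 Myr.
Periods wholly inside 1000–443.8 Ma: Tonian (1000–720), Cryogenian (720–635), Ediacaran (635–538.8), Cambrian (538.8–485.4), Ordovician (485.4–443.8).

556.2 million years; Tonian, Cryogenian, Ediacaran, Cambrian, Ordovician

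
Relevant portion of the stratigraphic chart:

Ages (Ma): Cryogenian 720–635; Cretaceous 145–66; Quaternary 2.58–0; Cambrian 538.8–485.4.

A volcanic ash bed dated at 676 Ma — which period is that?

676 Ma lies between 720 and 635 Ma, so it falls in the Cryogenian.

Cryogenian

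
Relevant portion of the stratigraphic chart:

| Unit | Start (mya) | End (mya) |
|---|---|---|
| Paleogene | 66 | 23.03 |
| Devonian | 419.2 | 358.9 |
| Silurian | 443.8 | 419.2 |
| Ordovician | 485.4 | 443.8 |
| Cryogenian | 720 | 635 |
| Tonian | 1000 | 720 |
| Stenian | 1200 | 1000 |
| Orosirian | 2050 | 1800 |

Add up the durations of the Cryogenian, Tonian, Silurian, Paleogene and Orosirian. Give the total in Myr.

682.57 million years

Each duration: Cryogenian = 85; Tonian = 280; Silurian = 24.6; Paleogene = 42.97; Orosirian = 250.
Sum: 85 + 280 + 24.6 + 42.97 + 250 = 682.57 Myr.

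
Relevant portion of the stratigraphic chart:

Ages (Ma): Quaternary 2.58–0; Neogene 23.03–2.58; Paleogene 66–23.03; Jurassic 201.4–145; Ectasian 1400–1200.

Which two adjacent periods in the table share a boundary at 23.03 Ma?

Paleogene and Neogene

The Paleogene ends at 23.03 Ma and the Neogene begins at 23.03 Ma, so they share that boundary.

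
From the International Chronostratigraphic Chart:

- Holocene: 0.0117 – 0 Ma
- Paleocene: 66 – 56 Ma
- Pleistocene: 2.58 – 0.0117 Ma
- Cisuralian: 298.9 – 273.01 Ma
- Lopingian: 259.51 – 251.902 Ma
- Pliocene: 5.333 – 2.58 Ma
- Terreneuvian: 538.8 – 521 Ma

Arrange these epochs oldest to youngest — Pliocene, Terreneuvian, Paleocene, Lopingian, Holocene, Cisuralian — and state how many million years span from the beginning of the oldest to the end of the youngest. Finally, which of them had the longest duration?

Terreneuvian → Cisuralian → Lopingian → Paleocene → Pliocene → Holocene; total span 538.8 Myr; longest is Cisuralian

From the excerpt: Pliocene 5.333–2.58; Terreneuvian 538.8–521; Paleocene 66–56; Lopingian 259.51–251.902; Holocene 0.0117–0; Cisuralian 298.9–273.01 (Ma).
Larger Ma is earlier, so the oldest is Terreneuvian and the youngest is Holocene; oldest to youngest: Terreneuvian, Cisuralian, Lopingian, Paleocene, Pliocene, Holocene.
Oldest start 538.8 minus youngest end 0 gives 538.8 Myr overall.
Individual lengths (start − end): Paleocene 10; Holocene 0.0117; Terreneuvian 17.8; Cisuralian 25.89; Lopingian 7.608; Pliocene 2.753. The largest is Cisuralian at 25.89 Myr.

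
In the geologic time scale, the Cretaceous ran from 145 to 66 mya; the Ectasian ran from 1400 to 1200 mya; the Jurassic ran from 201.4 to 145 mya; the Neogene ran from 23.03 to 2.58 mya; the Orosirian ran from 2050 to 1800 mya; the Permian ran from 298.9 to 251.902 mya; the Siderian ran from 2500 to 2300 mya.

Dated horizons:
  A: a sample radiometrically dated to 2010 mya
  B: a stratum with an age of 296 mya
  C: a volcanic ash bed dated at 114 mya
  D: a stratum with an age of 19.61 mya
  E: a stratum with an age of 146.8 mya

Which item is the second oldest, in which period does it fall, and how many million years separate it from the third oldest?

B, in the Permian; 149.2 million years to E

Sorted oldest-first by Ma: A (2010), B (296), E (146.8), C (114), D (19.61).
The second oldest is B at 296 Ma, which lies in 298.9–251.902 Ma: the Permian.
The third oldest is E at 146.8 Ma; separation = |296 − 146.8| = 149.2 Myr.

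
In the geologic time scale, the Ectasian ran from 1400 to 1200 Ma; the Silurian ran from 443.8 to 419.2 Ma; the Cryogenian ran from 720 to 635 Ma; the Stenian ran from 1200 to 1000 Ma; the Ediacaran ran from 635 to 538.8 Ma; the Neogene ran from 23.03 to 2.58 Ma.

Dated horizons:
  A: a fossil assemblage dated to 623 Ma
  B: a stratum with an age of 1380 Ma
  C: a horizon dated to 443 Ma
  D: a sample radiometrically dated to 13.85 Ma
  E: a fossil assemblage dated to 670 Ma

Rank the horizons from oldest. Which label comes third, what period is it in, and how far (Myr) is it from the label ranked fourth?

Sorted oldest-first by Ma: B (1380), E (670), A (623), C (443), D (13.85).
The third oldest is A at 623 Ma, which lies in 635–538.8 Ma: the Ediacaran.
The fourth oldest is C at 443 Ma; separation = |623 − 443| = 180 Myr.

A, in the Ediacaran; 180 million years to C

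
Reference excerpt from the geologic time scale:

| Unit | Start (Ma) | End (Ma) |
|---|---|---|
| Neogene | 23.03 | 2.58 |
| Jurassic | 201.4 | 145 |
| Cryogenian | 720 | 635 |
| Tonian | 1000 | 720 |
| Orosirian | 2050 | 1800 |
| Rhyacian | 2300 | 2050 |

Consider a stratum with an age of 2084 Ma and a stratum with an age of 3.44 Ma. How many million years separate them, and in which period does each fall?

Elapsed time: 2084 − 3.44 = 2080.56 Myr.
2084 Ma lies within 2300–2050 Ma: Rhyacian.
3.44 Ma lies within 23.03–2.58 Ma: Neogene.

2080.56 million years apart; the first in the Rhyacian, the second in the Neogene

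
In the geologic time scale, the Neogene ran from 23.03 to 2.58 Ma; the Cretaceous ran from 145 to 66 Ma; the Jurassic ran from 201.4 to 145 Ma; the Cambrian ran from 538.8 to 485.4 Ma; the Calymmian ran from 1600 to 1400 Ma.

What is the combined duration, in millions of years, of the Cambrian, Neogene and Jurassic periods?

130.25 million years

Duration is start − end for each: (538.8 − 485.4) + (23.03 − 2.58) + (201.4 − 145).
That is 53.4 + 20.45 + 56.4, which totals 130.25 million years.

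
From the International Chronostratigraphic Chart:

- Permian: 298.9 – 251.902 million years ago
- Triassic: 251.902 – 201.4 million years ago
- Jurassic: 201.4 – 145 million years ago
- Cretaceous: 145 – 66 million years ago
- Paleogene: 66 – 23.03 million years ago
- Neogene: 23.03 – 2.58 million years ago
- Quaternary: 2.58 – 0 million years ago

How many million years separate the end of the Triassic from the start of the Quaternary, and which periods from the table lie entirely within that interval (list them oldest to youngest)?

The Triassic closes at 201.4 Ma and the Quaternary opens at 2.58 Ma, so the interval is 201.4 − 2.58 = 198.82 Myr.
A period fits inside if it starts at or after 201.4 Ma and ends at or before 2.58 Ma; oldest first that gives Jurassic, Cretaceous, Paleogene, Neogene.

198.82 million years; Jurassic, Cretaceous, Paleogene, Neogene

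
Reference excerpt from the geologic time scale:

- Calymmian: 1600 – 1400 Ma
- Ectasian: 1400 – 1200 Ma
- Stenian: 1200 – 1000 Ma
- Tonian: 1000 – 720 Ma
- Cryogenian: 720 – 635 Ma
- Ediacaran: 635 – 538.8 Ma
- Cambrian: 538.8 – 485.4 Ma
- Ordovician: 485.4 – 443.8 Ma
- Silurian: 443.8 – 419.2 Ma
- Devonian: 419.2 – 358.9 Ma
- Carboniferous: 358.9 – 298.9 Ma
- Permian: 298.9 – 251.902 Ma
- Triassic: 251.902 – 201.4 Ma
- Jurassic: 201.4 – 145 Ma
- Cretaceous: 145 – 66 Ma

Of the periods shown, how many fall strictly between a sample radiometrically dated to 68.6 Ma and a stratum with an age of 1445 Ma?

13

The older date is 1445 Ma and the younger is 68.6 Ma.
Periods with start < 1445 and end > 68.6 Ma: Ectasian (1400–1200), Stenian (1200–1000), Tonian (1000–720), Cryogenian (720–635), Ediacaran (635–538.8), Cambrian (538.8–485.4), Ordovician (485.4–443.8), Silurian (443.8–419.2), Devonian (419.2–358.9), Carboniferous (358.9–298.9), Permian (298.9–251.902), Triassic (251.902–201.4), Jurassic (201.4–145).
That is 13 complete periods.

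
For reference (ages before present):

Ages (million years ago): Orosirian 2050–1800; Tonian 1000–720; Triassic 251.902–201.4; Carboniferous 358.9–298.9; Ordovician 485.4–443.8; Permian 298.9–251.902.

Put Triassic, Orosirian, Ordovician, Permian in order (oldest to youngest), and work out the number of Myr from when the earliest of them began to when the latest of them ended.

From the excerpt: Triassic 251.902–201.4; Orosirian 2050–1800; Ordovician 485.4–443.8; Permian 298.9–251.902 (Ma).
Larger Ma is earlier, so the oldest is Orosirian and the youngest is Triassic; oldest to youngest: Orosirian, Ordovician, Permian, Triassic.
Oldest start 2050 minus youngest end 201.4 gives 1848.6 Myr overall.

Orosirian, Ordovician, Permian, Triassic; total span 1848.6 Myr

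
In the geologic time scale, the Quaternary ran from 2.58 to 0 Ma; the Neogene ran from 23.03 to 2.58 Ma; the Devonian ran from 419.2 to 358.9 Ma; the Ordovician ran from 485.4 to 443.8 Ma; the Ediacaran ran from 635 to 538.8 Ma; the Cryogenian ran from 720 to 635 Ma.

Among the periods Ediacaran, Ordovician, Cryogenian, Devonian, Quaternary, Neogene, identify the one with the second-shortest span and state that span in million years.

Neogene, 20.45 million years

Start − end for each: Ediacaran 635 − 538.8 = 96.2; Ordovician 485.4 − 443.8 = 41.6; Cryogenian 720 − 635 = 85; Devonian 419.2 − 358.9 = 60.3; Quaternary 2.58 − 0 = 2.58; Neogene 23.03 − 2.58 = 20.45.
Ranking these from shortest: Quaternary < Neogene < Ordovician < Devonian < Cryogenian < Ediacaran.
Position 2 in that ranking is Neogene, which lasted 20.45 Myr.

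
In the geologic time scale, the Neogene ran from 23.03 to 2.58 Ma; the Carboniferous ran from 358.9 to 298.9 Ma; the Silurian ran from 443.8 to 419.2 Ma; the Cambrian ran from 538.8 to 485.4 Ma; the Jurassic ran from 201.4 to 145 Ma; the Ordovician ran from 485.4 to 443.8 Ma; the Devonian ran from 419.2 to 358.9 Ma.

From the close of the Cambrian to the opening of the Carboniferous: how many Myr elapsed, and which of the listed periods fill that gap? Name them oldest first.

The Cambrian closes at 485.4 Ma and the Carboniferous opens at 358.9 Ma, so the interval is 485.4 − 358.9 = 126.5 Myr.
A period fits inside if it starts at or after 485.4 Ma and ends at or before 358.9 Ma; oldest first that gives Ordovician, Silurian, Devonian.

126.5 million years; Ordovician, Silurian, Devonian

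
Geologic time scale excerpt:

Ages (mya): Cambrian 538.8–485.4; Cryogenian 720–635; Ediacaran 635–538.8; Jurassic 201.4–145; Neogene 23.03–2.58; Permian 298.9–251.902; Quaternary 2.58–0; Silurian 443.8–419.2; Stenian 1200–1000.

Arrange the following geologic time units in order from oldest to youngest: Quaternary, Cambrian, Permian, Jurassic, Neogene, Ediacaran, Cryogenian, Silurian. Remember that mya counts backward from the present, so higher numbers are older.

Cryogenian, then Ediacaran, then Cambrian, then Silurian, then Permian, then Jurassic, then Neogene, then Quaternary

Sorting by start age (descending Ma, since larger Ma = older): Cryogenian began 720, Ediacaran began 635, Cambrian began 538.8, Silurian began 443.8, Permian began 298.9, Jurassic began 201.4, Neogene began 23.03, Quaternary began 2.58.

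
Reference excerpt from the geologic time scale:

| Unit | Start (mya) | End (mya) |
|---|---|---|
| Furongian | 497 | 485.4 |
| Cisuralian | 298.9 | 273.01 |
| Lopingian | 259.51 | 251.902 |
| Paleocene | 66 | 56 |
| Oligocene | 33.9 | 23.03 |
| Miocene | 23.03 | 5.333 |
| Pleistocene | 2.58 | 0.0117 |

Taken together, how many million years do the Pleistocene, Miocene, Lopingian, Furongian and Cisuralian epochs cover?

65.3633 million years

Duration is start − end for each: (2.58 − 0.0117) + (23.03 − 5.333) + (259.51 − 251.902) + (497 − 485.4) + (298.9 − 273.01).
That is 2.5683 + 17.697 + 7.608 + 11.6 + 25.89, which totals 65.3633 million years.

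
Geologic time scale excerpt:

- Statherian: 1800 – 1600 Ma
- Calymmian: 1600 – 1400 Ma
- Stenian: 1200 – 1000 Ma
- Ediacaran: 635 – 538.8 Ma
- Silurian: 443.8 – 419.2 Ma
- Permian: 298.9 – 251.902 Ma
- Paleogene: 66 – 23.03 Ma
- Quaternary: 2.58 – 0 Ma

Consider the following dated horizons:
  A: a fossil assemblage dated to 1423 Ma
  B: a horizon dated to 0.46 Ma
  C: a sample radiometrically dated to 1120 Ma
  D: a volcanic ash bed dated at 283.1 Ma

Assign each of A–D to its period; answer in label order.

A: 1423 Ma lies in 1600–1400 Ma, so Calymmian.
B: 0.46 Ma lies in 2.58–0 Ma, so Quaternary.
C: 1120 Ma lies in 1200–1000 Ma, so Stenian.
D: 283.1 Ma lies in 298.9–251.902 Ma, so Permian.

A — Calymmian; B — Quaternary; C — Stenian; D — Permian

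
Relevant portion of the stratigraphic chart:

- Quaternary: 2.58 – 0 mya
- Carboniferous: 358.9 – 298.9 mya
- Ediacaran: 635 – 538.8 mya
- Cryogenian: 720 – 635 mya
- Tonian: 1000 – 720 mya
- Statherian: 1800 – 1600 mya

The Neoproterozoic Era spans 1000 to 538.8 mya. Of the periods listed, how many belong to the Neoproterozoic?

Periods inside 1000–538.8 Ma: Tonian, Cryogenian, Ediacaran — 3 in total.

3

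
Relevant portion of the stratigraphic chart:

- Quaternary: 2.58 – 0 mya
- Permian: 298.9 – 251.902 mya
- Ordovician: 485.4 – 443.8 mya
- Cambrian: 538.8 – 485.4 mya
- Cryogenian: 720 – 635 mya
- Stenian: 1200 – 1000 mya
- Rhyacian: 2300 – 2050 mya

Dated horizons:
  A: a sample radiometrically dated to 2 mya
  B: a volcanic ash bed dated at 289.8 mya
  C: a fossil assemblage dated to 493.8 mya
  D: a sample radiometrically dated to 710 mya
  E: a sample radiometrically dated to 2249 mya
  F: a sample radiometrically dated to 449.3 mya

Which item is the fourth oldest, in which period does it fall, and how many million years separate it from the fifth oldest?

Sorted oldest-first by Ma: E (2249), D (710), C (493.8), F (449.3), B (289.8), A (2).
The fourth oldest is F at 449.3 Ma, which lies in 485.4–443.8 Ma: the Ordovician.
The fifth oldest is B at 289.8 Ma; separation = |449.3 − 289.8| = 159.5 Myr.

F, in the Ordovician; 159.5 million years to B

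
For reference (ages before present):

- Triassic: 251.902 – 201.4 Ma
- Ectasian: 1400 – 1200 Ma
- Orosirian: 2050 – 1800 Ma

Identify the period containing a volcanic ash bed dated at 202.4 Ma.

202.4 Ma lies between 251.902 and 201.4 Ma, so it falls in the Triassic.

Triassic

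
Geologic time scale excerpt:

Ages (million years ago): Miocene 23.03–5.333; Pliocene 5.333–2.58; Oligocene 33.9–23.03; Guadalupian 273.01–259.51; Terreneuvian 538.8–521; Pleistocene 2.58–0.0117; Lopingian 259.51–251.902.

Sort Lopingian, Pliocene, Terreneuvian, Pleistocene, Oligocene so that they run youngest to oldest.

Pleistocene, Pliocene, Oligocene, Lopingian, Terreneuvian

The oldest of these is Terreneuvian (starts 538.8 Ma) and the youngest is Pleistocene (ends 0.0117 Ma).
In between, by decreasing start age: Lopingian (259.51), Oligocene (33.9), Pliocene (5.333).
Listing youngest first means reversing that sequence.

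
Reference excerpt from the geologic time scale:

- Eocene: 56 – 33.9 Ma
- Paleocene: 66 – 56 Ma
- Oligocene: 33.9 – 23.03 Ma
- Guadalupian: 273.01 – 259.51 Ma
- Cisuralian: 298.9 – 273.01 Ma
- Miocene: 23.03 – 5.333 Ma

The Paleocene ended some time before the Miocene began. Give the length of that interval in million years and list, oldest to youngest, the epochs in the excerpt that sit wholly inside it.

End of Paleocene = 56 Ma; start of Miocene = 23.03 Ma.
Gap = 56 − 23.03 = 32.97 Myr.
Epochs wholly inside 56–23.03 Ma: Eocene (56–33.9), Oligocene (33.9–23.03).

32.97 million years; Eocene, Oligocene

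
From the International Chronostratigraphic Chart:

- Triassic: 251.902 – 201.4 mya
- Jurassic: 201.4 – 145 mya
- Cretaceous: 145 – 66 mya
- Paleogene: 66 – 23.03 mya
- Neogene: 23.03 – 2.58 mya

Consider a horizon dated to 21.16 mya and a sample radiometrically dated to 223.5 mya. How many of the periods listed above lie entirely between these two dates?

3

223.5 Ma sits inside the Triassic (251.902–201.4) and 21.16 Ma inside the Neogene (23.03–2.58); neither of those is wholly between the two dates.
The listed periods lying completely between them are Jurassic, Cretaceous, Paleogene — 3 in all.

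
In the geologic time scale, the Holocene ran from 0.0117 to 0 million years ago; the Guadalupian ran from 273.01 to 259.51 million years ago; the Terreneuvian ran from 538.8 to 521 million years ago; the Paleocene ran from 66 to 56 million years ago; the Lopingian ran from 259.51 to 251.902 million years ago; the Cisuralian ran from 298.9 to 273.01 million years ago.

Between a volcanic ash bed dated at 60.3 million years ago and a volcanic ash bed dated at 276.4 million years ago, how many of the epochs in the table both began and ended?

The older date is 276.4 Ma and the younger is 60.3 Ma.
Epochs with start < 276.4 and end > 60.3 Ma: Guadalupian (273.01–259.51), Lopingian (259.51–251.902).
That is 2 complete epochs.

2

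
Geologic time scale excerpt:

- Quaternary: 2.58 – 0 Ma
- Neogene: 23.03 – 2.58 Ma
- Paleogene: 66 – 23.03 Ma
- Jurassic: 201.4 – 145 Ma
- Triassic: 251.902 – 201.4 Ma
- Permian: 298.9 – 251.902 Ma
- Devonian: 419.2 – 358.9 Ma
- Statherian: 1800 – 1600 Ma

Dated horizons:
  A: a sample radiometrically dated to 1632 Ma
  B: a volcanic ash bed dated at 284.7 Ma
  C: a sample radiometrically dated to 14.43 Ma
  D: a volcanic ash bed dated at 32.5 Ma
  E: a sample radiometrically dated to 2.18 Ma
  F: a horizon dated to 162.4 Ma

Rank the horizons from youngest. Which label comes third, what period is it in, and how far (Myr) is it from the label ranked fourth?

Smaller Ma means younger, so youngest first: E 2.18 < C 14.43 < D 32.5 < F 162.4 < B 284.7 < A 1632.
Counting 3 along gives D (32.5 Ma); the excerpt puts that inside the Paleogene, 66–23.03 Ma.
Next in line is F (162.4 Ma), and 162.4 − 32.5 = 129.9 Myr.

D, in the Paleogene; 129.9 million years to F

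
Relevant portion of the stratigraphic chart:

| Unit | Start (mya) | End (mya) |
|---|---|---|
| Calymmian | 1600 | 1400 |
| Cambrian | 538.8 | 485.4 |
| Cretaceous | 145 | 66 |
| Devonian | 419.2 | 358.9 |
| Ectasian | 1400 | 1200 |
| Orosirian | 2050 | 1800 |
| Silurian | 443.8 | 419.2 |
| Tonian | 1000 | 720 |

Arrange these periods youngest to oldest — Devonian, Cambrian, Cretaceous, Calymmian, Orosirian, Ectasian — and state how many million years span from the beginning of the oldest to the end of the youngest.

From the excerpt: Devonian 419.2–358.9; Cambrian 538.8–485.4; Cretaceous 145–66; Calymmian 1600–1400; Orosirian 2050–1800; Ectasian 1400–1200 (Ma).
Larger Ma is earlier, so the oldest is Orosirian and the youngest is Cretaceous; youngest to oldest: Cretaceous, Devonian, Cambrian, Ectasian, Calymmian, Orosirian.
Oldest start 2050 minus youngest end 66 gives 1984 Myr overall.

Cretaceous → Devonian → Cambrian → Ectasian → Calymmian → Orosirian; total span 1984 Myr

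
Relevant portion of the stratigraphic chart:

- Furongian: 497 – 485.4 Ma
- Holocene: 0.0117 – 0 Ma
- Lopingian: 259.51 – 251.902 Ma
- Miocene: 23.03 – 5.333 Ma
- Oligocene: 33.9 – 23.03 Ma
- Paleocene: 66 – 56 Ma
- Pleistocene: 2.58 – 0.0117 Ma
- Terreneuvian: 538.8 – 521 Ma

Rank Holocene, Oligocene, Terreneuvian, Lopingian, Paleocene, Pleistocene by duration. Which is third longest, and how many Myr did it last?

Paleocene, 10 million years

Start − end for each: Holocene 0.0117 − 0 = 0.0117; Oligocene 33.9 − 23.03 = 10.87; Terreneuvian 538.8 − 521 = 17.8; Lopingian 259.51 − 251.902 = 7.608; Paleocene 66 − 56 = 10; Pleistocene 2.58 − 0.0117 = 2.5683.
Ranking these from longest: Terreneuvian > Oligocene > Paleocene > Lopingian > Pleistocene > Holocene.
Position 3 in that ranking is Paleocene, which lasted 10 Myr.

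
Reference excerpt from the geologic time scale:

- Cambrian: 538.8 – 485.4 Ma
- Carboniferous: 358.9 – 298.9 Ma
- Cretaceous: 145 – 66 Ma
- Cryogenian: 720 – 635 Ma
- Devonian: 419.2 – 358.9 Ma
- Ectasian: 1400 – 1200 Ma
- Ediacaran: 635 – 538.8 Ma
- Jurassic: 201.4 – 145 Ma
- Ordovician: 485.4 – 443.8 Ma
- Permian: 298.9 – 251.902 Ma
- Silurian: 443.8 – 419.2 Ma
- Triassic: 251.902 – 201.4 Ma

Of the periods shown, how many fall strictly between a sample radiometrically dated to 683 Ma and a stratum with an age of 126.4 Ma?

683 Ma sits inside the Cryogenian (720–635) and 126.4 Ma inside the Cretaceous (145–66); neither of those is wholly between the two dates.
The listed periods lying completely between them are Ediacaran, Cambrian, Ordovician, Silurian, Devonian, Carboniferous, Permian, Triassic, Jurassic — 9 in all.

9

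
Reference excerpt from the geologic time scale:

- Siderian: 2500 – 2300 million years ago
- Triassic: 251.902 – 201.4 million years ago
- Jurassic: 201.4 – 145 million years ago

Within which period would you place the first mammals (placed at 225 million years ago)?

Triassic

225 Ma lies between 251.902 and 201.4 Ma, so it falls in the Triassic.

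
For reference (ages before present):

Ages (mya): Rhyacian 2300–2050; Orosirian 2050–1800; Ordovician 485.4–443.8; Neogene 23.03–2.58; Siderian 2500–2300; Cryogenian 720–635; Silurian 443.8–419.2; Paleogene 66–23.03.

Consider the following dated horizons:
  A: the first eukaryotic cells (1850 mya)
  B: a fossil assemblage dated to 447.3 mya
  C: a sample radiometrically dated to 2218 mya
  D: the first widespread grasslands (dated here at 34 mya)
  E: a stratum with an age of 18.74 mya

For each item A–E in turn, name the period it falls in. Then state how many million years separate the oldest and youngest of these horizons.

A — Orosirian; B — Ordovician; C — Rhyacian; D — Paleogene; E — Neogene; span 2199.26 million years

A: 1850 Ma lies in 2050–1800 Ma, so Orosirian.
B: 447.3 Ma lies in 485.4–443.8 Ma, so Ordovician.
C: 2218 Ma lies in 2300–2050 Ma, so Rhyacian.
D: 34 Ma lies in 66–23.03 Ma, so Paleogene.
E: 18.74 Ma lies in 23.03–2.58 Ma, so Neogene.
Oldest = 2218 Ma, youngest = 18.74 Ma → span 2199.26 Myr.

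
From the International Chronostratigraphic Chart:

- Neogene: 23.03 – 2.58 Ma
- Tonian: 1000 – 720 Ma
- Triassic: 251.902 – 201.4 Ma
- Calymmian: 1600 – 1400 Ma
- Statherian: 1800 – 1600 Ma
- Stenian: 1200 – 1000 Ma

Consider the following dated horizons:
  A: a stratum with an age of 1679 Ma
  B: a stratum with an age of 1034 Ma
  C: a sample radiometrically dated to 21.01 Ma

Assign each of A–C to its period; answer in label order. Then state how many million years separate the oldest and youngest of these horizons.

A — Statherian; B — Stenian; C — Neogene; span 1657.99 million years

Match each age against the start–end ranges in the excerpt: A = 1679 Ma → Statherian (1800–1600); B = 1034 Ma → Stenian (1200–1000); C = 21.01 Ma → Neogene (23.03–2.58).
The largest age is 1679 Ma and the smallest is 21.01 Ma; their difference is 1657.99 Myr.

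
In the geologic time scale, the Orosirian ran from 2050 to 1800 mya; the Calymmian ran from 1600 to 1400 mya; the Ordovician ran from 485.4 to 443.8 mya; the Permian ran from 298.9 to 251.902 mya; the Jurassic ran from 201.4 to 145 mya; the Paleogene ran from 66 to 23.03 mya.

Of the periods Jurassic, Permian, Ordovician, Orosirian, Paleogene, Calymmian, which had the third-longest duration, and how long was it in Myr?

Jurassic, 56.4 million years

Durations: Jurassic 56.4; Permian 46.998; Ordovician 41.6; Orosirian 250; Paleogene 42.97; Calymmian 200 Myr.
Sorted longest-first: Orosirian (250), Calymmian (200), Jurassic (56.4), Permian (46.998), Paleogene (42.97), Ordovician (41.6).
The third longest is Jurassic at 56.4 Myr.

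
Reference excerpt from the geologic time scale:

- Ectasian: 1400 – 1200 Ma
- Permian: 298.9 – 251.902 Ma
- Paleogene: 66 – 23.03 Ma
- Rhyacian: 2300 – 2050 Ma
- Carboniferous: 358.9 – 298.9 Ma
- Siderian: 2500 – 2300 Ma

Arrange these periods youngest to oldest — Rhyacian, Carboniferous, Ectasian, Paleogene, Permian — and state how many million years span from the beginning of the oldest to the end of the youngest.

Paleogene → Permian → Carboniferous → Ectasian → Rhyacian; total span 2276.97 Myr

Start ages (Ma): Rhyacian 2300, Ectasian 1400, Carboniferous 358.9, Permian 298.9, Paleogene 66.
Ordered youngest to oldest: Paleogene, Permian, Carboniferous, Ectasian, Rhyacian.
Span = 2300 − 23.03 = 2276.97 Myr.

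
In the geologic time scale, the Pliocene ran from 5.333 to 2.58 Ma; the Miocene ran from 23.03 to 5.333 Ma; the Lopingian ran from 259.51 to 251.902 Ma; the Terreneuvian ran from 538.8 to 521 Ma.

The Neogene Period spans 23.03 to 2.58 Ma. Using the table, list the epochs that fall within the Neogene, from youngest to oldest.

Pliocene, Miocene

Epochs with both bounds inside 23.03–2.58 Ma: Pliocene (5.333–2.58), Miocene (23.03–5.333).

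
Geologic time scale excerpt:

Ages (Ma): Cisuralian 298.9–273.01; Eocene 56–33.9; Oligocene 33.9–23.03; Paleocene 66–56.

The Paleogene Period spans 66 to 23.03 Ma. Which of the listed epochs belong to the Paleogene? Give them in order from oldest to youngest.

Epochs with both bounds inside 66–23.03 Ma: Paleocene (66–56), Eocene (56–33.9), Oligocene (33.9–23.03).

Paleocene, Eocene, Oligocene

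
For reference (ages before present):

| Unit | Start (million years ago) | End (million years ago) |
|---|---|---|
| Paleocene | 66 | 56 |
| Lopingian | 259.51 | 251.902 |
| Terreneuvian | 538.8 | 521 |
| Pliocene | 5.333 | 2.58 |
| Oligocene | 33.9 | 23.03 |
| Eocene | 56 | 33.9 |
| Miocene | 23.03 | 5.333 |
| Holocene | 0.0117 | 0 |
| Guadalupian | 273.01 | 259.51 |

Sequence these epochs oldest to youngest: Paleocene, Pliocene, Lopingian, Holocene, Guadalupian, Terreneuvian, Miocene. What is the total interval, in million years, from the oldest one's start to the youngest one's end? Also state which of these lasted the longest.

Start ages (Ma): Terreneuvian 538.8, Guadalupian 273.01, Lopingian 259.51, Paleocene 66, Miocene 23.03, Pliocene 5.333, Holocene 0.0117.
Ordered oldest to youngest: Terreneuvian, Guadalupian, Lopingian, Paleocene, Miocene, Pliocene, Holocene.
Span = 538.8 − 0 = 538.8 Myr.
Durations: Miocene 17.697, Lopingian 7.608, Paleocene 10, Terreneuvian 17.8, Holocene 0.0117, Guadalupian 13.5, Pliocene 2.753 → longest is Terreneuvian (17.8 Myr).

Terreneuvian → Guadalupian → Lopingian → Paleocene → Miocene → Pliocene → Holocene; total span 538.8 Myr; longest is Terreneuvian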